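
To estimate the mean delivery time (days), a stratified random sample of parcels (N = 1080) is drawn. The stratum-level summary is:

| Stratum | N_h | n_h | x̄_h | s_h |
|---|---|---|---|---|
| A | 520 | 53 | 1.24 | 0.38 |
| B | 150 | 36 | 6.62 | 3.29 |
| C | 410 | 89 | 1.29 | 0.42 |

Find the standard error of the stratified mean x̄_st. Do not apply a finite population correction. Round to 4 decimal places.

V̂(x̄_st) = Σ W_h² s_h²/n_h, with W_h = N_h/N and N = 1080:
  stratum A: (520/1080)²·0.38²/53 = 0.000631612
  stratum B: (150/1080)²·3.29²/36 = 0.00579995
  stratum C: (410/1080)²·0.42²/89 = 0.000285646
V̂(x̄_st) = 0.00671721
SE(x̄_st) = √0.00671721 = 0.0819586

SE(x̄_st) ≈ 0.0820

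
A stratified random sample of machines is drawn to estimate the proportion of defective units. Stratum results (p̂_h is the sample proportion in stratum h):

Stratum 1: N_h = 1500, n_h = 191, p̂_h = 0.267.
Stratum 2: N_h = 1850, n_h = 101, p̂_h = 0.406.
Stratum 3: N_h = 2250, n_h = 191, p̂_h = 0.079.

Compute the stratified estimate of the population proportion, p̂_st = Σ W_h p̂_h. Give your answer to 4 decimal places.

N = 5600; stratum weights W_h = N_h/N.
p̂_st = Σ W_h p̂_h = (1500·0.267 + 1850·0.406 + 2250·0.079)/5600 = 0.23738

p̂_st ≈ 0.2374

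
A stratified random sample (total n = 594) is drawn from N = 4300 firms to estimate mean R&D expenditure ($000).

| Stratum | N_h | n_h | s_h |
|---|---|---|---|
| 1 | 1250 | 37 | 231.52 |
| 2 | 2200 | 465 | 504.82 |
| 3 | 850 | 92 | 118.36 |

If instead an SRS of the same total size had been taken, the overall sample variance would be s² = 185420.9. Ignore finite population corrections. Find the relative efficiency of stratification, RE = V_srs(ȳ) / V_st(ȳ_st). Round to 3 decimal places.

V̂(ȳ_st) = Σ W_h² s_h²/n_h, with W_h = N_h/N and N = 4300:
  stratum 1: (1250/4300)²·231.52²/37 = 122.422
  stratum 2: (2200/4300)²·504.82²/465 = 143.459
  stratum 3: (850/4300)²·118.36²/92 = 5.95008
V_st = 271.831
V_srs = s²/n = 185420.9/594 = 312.156
Relative efficiency = V_srs / V_st = 312.156/271.831 = 1.1483

RE ≈ 1.148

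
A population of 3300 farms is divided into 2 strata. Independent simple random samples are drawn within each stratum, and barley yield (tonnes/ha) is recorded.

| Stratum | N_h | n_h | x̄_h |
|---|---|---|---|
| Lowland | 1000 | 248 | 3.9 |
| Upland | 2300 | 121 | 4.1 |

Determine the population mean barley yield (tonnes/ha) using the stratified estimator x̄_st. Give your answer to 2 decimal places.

x̄_st ≈ 4.04

N = Σ N_h = 3300. Stratum weights W_h = N_h/N.
x̄_st = (1000·3.9 + 2300·4.1) / 3300 = 4.0394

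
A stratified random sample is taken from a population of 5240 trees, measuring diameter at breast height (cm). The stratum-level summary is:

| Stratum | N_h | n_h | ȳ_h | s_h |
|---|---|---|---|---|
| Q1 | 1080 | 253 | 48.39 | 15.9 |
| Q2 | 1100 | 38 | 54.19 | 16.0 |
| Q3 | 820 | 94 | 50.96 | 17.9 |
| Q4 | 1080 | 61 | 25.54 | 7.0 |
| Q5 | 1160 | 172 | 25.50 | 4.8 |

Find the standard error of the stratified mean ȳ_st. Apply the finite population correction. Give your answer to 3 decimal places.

SE(ȳ_st) ≈ 0.656

V̂(ȳ_st) = Σ W_h² (1 − n_h/N_h) s_h²/n_h, with W_h = N_h/N and N = 5240:
  stratum Q1: (1080/5240)²·(1 − 253/1080)·15.9²/253 = 0.0325043
  stratum Q2: (1100/5240)²·(1 − 38/1100)·16.0²/38 = 0.286623
  stratum Q3: (820/5240)²·(1 − 94/820)·17.9²/94 = 0.0739037
  stratum Q4: (1080/5240)²·(1 − 61/1080)·7.0²/61 = 0.032196
  stratum Q5: (1160/5240)²·(1 − 172/1160)·4.8²/172 = 0.00559122
V̂(ȳ_st) = 0.430818
SE(ȳ_st) = √0.430818 = 0.656367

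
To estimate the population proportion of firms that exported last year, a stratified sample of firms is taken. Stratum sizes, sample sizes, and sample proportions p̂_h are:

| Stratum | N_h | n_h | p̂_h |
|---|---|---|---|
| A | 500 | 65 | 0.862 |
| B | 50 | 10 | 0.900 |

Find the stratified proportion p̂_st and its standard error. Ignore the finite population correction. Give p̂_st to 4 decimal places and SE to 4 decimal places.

p̂_st ≈ 0.8655, SE ≈ 0.0402

N = 550; stratum weights W_h = N_h/N.
p̂_st = Σ W_h p̂_h = (500·0.862 + 50·0.900)/550 = 0.86545
V̂(p̂_st) = Σ W_h² p̂_h(1−p̂_h)/(n_h−1):
  stratum A: (500/550)²·0.862·0.138/64 = 0.00153611
  stratum B: (50/550)²·0.900·0.100/9 = 8.26446e-05
V̂(p̂_st) = 0.00161875; SE = √V̂ = 0.0402337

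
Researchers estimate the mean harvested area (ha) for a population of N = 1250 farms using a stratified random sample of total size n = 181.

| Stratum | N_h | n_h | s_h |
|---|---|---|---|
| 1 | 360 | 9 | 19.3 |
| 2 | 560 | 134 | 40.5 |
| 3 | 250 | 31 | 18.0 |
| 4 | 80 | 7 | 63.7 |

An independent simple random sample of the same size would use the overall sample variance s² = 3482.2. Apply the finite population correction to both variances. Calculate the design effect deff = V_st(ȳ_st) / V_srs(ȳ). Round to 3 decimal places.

V̂(ȳ_st) = Σ W_h² (1 − n_h/N_h) s_h²/n_h, with W_h = N_h/N and N = 1250:
  stratum 1: (360/1250)²·(1 − 9/360)·19.3²/9 = 3.34705
  stratum 2: (560/1250)²·(1 − 134/560)·40.5²/134 = 1.86889
  stratum 3: (250/1250)²·(1 − 31/250)·18.0²/31 = 0.366225
  stratum 4: (80/1250)²·(1 − 7/80)·63.7²/7 = 2.16657
V_st = 7.74873
V_srs = (1 − 181/1250)·3482.2/181 = 16.4529
deff = V_st / V_srs = 7.74873/16.4529 = 0.4710

deff ≈ 0.471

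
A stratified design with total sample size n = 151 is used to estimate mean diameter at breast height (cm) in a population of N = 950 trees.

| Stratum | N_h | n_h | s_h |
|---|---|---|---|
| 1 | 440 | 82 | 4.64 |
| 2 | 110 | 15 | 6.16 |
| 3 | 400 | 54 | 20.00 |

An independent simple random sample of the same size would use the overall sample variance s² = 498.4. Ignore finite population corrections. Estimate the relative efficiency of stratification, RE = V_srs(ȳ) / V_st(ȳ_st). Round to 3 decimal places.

V̂(ȳ_st) = Σ W_h² s_h²/n_h, with W_h = N_h/N and N = 950:
  stratum 1: (440/950)²·4.64²/82 = 0.0563223
  stratum 2: (110/950)²·6.16²/15 = 0.0339163
  stratum 3: (400/950)²·20.00²/54 = 1.31322
V_st = 1.40346
V_srs = s²/n = 498.4/151 = 3.30066
Relative efficiency = V_srs / V_st = 3.30066/1.40346 = 2.3518

RE ≈ 2.352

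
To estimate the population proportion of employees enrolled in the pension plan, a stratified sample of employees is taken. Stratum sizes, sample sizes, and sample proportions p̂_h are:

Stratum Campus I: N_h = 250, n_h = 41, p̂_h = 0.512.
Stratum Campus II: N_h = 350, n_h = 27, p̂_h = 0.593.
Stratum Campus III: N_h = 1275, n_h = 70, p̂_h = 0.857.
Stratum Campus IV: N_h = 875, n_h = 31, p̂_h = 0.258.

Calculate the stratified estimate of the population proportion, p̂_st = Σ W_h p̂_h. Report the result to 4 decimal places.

p̂_st ≈ 0.6014

N = 2750; stratum weights W_h = N_h/N.
p̂_st = Σ W_h p̂_h = (250·0.512 + 350·0.593 + 1275·0.857 + 875·0.258)/2750 = 0.60145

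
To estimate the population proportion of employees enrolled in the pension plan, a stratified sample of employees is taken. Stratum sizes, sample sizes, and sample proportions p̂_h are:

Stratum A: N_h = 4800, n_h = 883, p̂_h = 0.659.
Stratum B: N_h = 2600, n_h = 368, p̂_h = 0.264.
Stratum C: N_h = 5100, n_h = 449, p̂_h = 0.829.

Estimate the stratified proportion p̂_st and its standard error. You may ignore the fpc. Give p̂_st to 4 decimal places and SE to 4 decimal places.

p̂_st ≈ 0.6462, SE ≈ 0.0106

N = 12500; stratum weights W_h = N_h/N.
p̂_st = Σ W_h p̂_h = (4800·0.659 + 2600·0.264 + 5100·0.829)/12500 = 0.64620
V̂(p̂_st) = Σ W_h² p̂_h(1−p̂_h)/(n_h−1):
  stratum A: (4800/12500)²·0.659·0.341/882 = 3.75693e-05
  stratum B: (2600/12500)²·0.264·0.736/367 = 2.29056e-05
  stratum C: (5100/12500)²·0.829·0.171/448 = 5.26736e-05
V̂(p̂_st) = 0.000113149; SE = √V̂ = 0.0106371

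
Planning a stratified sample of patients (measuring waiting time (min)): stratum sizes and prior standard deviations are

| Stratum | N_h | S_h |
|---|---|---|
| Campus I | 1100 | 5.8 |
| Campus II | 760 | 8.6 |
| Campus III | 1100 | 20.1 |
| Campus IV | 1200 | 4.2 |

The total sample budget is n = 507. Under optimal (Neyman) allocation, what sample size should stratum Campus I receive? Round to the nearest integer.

Neyman allocation: n_h = n · N_h S_h / Σ N_i S_i, with n = 507.
  stratum Campus I: N_h·S_h = 1100·5.8 = 6380.00
  stratum Campus II: N_h·S_h = 760·8.6 = 6536.00
  stratum Campus III: N_h·S_h = 1100·20.1 = 22110.00
  stratum Campus IV: N_h·S_h = 1200·4.2 = 5040.00
Σ N_h S_h = 40066.00
n for stratum Campus I = 507·6380.00/40066.00 = 80.733 → 81

81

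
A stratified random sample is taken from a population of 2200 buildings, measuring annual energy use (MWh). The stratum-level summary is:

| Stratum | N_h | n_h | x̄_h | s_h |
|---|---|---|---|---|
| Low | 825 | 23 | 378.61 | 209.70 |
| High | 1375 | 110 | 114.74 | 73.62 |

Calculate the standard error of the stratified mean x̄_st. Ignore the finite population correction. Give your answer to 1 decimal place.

SE(x̄_st) ≈ 17.0

V̂(x̄_st) = Σ W_h² s_h²/n_h, with W_h = N_h/N and N = 2200:
  stratum Low: (825/2200)²·209.70²/23 = 268.863
  stratum High: (1375/2200)²·73.62²/110 = 19.2468
V̂(x̄_st) = 288.11
SE(x̄_st) = √288.11 = 16.9738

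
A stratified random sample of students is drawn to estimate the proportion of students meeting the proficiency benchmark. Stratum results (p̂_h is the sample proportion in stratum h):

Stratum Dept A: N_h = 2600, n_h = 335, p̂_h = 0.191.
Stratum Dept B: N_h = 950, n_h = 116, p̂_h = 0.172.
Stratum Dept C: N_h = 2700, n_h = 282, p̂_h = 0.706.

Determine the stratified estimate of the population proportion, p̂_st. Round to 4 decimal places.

N = 6250; stratum weights W_h = N_h/N.
p̂_st = Σ W_h p̂_h = (2600·0.191 + 950·0.172 + 2700·0.706)/6250 = 0.41059

p̂_st ≈ 0.4106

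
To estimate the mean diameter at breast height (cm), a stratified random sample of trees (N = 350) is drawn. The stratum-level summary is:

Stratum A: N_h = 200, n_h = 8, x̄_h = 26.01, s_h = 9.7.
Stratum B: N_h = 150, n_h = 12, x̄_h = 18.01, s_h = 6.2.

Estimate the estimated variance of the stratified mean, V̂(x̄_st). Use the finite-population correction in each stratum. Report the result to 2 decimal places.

V̂(x̄_st) ≈ 4.23

V̂(x̄_st) = Σ W_h² (1 − n_h/N_h) s_h²/n_h, with W_h = N_h/N and N = 350:
  stratum A: (200/350)²·(1 − 8/200)·9.7²/8 = 3.68679
  stratum B: (150/350)²·(1 − 12/150)·6.2²/12 = 0.541298
V̂(x̄_st) = 4.22809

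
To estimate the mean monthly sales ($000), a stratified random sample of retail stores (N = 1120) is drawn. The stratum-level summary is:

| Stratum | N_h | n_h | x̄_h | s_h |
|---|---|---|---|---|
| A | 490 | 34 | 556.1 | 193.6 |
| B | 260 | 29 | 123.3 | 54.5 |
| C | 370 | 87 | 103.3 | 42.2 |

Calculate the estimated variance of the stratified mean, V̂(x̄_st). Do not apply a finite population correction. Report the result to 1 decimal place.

V̂(x̄_st) = Σ W_h² s_h²/n_h, with W_h = N_h/N and N = 1120:
  stratum A: (490/1120)²·193.6²/34 = 211.003
  stratum B: (260/1120)²·54.5²/29 = 5.51958
  stratum C: (370/1120)²·42.2²/87 = 2.23395
V̂(x̄_st) = 218.756

V̂(x̄_st) ≈ 218.8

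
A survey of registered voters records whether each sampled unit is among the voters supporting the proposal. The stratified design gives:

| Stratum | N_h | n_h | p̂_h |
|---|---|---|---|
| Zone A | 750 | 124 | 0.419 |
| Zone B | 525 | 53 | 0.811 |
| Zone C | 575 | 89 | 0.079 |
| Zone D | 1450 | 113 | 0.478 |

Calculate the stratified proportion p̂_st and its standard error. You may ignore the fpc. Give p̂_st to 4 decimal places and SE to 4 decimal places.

N = 3300; stratum weights W_h = N_h/N.
p̂_st = Σ W_h p̂_h = (750·0.419 + 525·0.811 + 575·0.079 + 1450·0.478)/3300 = 0.44805
V̂(p̂_st) = Σ W_h² p̂_h(1−p̂_h)/(n_h−1):
  stratum Zone A: (750/3300)²·0.419·0.581/123 = 0.00010223
  stratum Zone B: (525/3300)²·0.811·0.189/52 = 7.46054e-05
  stratum Zone C: (575/3300)²·0.079·0.921/88 = 2.51022e-05
  stratum Zone D: (1450/3300)²·0.478·0.522/112 = 0.000430119
V̂(p̂_st) = 0.000632057; SE = √V̂ = 0.0251407

p̂_st ≈ 0.4480, SE ≈ 0.0251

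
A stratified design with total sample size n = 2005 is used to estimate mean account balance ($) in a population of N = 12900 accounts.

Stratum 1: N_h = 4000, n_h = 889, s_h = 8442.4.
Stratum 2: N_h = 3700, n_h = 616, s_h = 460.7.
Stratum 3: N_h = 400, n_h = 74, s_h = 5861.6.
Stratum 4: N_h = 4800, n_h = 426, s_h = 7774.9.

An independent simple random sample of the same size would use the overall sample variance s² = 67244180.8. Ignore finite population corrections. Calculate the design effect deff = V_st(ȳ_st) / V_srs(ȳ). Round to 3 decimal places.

deff ≈ 0.830

V̂(ȳ_st) = Σ W_h² s_h²/n_h, with W_h = N_h/N and N = 12900:
  stratum 1: (4000/12900)²·8442.4²/889 = 7708.51
  stratum 2: (3700/12900)²·460.7²/616 = 28.3452
  stratum 3: (400/12900)²·5861.6²/74 = 446.417
  stratum 4: (4800/12900)²·7774.9²/426 = 19646.4
V_st = 27829.7
V_srs = s²/n = 67244180.8/2005 = 33538.2
deff = V_st / V_srs = 27829.7/33538.2 = 0.8298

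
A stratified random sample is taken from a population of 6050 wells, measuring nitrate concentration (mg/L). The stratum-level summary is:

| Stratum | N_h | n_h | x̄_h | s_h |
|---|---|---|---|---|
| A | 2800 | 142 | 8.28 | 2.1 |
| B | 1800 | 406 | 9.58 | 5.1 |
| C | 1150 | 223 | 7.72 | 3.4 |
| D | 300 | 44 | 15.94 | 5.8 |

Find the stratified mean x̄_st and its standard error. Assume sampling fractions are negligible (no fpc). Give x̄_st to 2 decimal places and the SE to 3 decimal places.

x̄_st ≈ 8.94, SE ≈ 0.127

x̄_st = Σ W_h x̄_h = (2800·8.28 + 1800·9.58 + 1150·7.72 + 300·15.94)/6050 = 8.94017
V̂(x̄_st) = Σ W_h² s_h²/n_h, with W_h = N_h/N and N = 6050:
  stratum A: (2800/6050)²·2.1²/142 = 0.00665205
  stratum B: (1800/6050)²·5.1²/406 = 0.00567086
  stratum C: (1150/6050)²·3.4²/223 = 0.001873
  stratum D: (300/6050)²·5.8²/44 = 0.0018799
V̂(x̄_st) = 0.0160758
SE(x̄_st) = √0.0160758 = 0.12679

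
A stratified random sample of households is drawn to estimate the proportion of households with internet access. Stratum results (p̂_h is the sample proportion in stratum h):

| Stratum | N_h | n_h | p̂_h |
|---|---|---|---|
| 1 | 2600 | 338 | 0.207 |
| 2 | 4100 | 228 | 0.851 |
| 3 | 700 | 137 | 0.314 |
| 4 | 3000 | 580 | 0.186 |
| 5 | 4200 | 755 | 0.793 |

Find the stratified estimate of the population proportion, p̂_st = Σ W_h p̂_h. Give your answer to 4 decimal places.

N = 14600; stratum weights W_h = N_h/N.
p̂_st = Σ W_h p̂_h = (2600·0.207 + 4100·0.851 + 700·0.314 + 3000·0.186 + 4200·0.793)/14600 = 0.55724

p̂_st ≈ 0.5572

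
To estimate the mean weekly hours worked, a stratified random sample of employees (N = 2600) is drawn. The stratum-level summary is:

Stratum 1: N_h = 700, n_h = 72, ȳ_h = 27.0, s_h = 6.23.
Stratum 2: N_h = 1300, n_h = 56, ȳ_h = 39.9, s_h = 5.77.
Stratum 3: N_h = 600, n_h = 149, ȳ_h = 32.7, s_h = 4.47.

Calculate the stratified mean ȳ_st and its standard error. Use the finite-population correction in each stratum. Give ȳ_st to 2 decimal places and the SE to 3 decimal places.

ȳ_st ≈ 34.77, SE ≈ 0.427

ȳ_st = Σ W_h ȳ_h = (700·27.0 + 1300·39.9 + 600·32.7)/2600 = 34.76538
V̂(ȳ_st) = Σ W_h² (1 − n_h/N_h) s_h²/n_h, with W_h = N_h/N and N = 2600:
  stratum 1: (700/2600)²·(1 − 72/700)·6.23²/72 = 0.0350554
  stratum 2: (1300/2600)²·(1 − 56/1300)·5.77²/56 = 0.142227
  stratum 3: (600/2600)²·(1 − 149/600)·4.47²/149 = 0.00536797
V̂(ȳ_st) = 0.18265
SE(ȳ_st) = √0.18265 = 0.427376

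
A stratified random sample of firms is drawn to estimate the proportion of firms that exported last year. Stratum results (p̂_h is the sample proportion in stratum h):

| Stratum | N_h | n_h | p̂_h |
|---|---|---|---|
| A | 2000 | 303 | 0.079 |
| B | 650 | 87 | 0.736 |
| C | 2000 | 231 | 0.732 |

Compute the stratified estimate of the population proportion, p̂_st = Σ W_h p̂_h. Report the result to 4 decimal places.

N = 4650; stratum weights W_h = N_h/N.
p̂_st = Σ W_h p̂_h = (2000·0.079 + 650·0.736 + 2000·0.732)/4650 = 0.45170

p̂_st ≈ 0.4517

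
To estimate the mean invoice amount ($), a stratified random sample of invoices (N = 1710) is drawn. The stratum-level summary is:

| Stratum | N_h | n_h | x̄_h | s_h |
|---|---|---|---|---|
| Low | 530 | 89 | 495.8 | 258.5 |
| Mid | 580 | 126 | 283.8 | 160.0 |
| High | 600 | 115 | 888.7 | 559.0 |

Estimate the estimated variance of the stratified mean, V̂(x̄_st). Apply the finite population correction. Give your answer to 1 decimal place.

V̂(x̄_st) ≈ 348.7

V̂(x̄_st) = Σ W_h² (1 − n_h/N_h) s_h²/n_h, with W_h = N_h/N and N = 1710:
  stratum Low: (530/1710)²·(1 − 89/530)·258.5²/89 = 60.0141
  stratum Mid: (580/1710)²·(1 − 126/580)·160.0²/126 = 18.2962
  stratum High: (600/1710)²·(1 − 115/600)·559.0²/115 = 270.412
V̂(x̄_st) = 348.723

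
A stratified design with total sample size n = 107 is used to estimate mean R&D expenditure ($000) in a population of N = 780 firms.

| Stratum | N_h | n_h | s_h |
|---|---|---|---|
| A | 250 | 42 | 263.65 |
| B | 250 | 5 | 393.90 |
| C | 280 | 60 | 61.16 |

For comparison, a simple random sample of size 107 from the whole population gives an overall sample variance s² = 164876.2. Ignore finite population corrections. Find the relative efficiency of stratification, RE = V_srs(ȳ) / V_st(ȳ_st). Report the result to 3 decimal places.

V̂(ȳ_st) = Σ W_h² s_h²/n_h, with W_h = N_h/N and N = 780:
  stratum A: (250/780)²·263.65²/42 = 170.019
  stratum B: (250/780)²·393.90²/5 = 3187.81
  stratum C: (280/780)²·61.16²/60 = 8.03361
V_st = 3365.86
V_srs = s²/n = 164876.2/107 = 1540.9
Relative efficiency = V_srs / V_st = 1540.9/3365.86 = 0.4578

RE ≈ 0.458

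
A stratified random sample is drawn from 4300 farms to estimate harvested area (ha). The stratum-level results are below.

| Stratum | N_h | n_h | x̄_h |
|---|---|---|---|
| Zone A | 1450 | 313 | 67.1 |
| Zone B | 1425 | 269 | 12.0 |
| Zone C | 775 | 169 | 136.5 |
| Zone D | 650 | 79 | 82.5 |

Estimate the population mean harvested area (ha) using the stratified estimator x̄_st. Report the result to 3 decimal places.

x̄_st ≈ 63.676

N = Σ N_h = 4300. Stratum weights W_h = N_h/N.
x̄_st = (1450·67.1 + 1425·12.0 + 775·136.5 + 650·82.5) / 4300 = 63.67616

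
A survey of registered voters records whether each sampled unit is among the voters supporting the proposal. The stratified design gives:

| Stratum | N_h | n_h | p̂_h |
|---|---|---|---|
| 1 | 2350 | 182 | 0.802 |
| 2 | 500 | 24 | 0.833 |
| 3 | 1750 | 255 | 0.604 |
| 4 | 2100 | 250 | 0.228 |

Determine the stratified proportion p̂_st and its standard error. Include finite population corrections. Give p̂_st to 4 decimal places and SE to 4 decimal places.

N = 6700; stratum weights W_h = N_h/N.
p̂_st = Σ W_h p̂_h = (2350·0.802 + 500·0.833 + 1750·0.604 + 2100·0.228)/6700 = 0.57269
V̂(p̂_st) = Σ W_h² (1 − n_h/N_h) p̂_h(1−p̂_h)/(n_h−1):
  stratum 1: (2350/6700)²·(1 − 182/2350)·0.802·0.198/181 = 9.95723e-05
  stratum 2: (500/6700)²·(1 − 24/500)·0.833·0.167/23 = 3.20672e-05
  stratum 3: (1750/6700)²·(1 − 255/1750)·0.604·0.396/254 = 5.48818e-05
  stratum 4: (2100/6700)²·(1 − 250/2100)·0.228·0.772/249 = 6.11779e-05
V̂(p̂_st) = 0.000247699; SE = √V̂ = 0.0157385

p̂_st ≈ 0.5727, SE ≈ 0.0157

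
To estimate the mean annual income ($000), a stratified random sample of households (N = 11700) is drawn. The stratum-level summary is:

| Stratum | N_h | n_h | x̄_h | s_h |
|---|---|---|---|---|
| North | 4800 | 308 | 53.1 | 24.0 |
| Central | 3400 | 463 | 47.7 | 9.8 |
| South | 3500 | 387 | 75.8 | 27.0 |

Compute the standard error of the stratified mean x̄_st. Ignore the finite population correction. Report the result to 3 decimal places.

SE(x̄_st) ≈ 0.708

V̂(x̄_st) = Σ W_h² s_h²/n_h, with W_h = N_h/N and N = 11700:
  stratum North: (4800/11700)²·24.0²/308 = 0.314762
  stratum Central: (3400/11700)²·9.8²/463 = 0.0175169
  stratum South: (3500/11700)²·27.0²/387 = 0.16857
V̂(x̄_st) = 0.500849
SE(x̄_st) = √0.500849 = 0.707707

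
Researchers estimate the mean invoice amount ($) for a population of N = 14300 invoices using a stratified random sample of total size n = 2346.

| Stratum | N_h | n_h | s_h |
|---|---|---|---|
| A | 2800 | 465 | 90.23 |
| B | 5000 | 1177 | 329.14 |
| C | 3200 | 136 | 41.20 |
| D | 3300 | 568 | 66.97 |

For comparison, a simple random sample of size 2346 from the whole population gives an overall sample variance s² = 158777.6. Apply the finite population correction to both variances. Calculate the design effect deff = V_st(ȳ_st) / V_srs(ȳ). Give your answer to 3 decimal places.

V̂(ȳ_st) = Σ W_h² (1 − n_h/N_h) s_h²/n_h, with W_h = N_h/N and N = 14300:
  stratum A: (2800/14300)²·(1 − 465/2800)·90.23²/465 = 0.559786
  stratum B: (5000/14300)²·(1 − 1177/5000)·329.14²/1177 = 8.60374
  stratum C: (3200/14300)²·(1 − 136/3200)·41.20²/136 = 0.598442
  stratum D: (3300/14300)²·(1 − 568/3300)·66.97²/568 = 0.348125
V_st = 10.1101
V_srs = (1 − 2346/14300)·158777.6/2346 = 56.5768
deff = V_st / V_srs = 10.1101/56.5768 = 0.1787

deff ≈ 0.179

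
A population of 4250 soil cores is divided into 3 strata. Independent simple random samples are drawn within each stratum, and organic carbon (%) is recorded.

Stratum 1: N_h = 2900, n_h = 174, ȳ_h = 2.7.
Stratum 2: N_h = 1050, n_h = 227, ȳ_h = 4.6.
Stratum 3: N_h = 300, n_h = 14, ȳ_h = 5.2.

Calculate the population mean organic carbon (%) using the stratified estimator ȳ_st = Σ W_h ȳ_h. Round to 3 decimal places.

ȳ_st ≈ 3.346

N = Σ N_h = 4250. Stratum weights W_h = N_h/N.
ȳ_st = (2900·2.7 + 1050·4.6 + 300·5.2) / 4250 = 3.34588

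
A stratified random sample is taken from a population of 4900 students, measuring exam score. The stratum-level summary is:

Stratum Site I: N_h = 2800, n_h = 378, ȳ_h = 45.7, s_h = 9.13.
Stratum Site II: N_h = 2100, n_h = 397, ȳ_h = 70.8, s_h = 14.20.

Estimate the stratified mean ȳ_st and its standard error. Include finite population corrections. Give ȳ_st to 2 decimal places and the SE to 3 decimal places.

ȳ_st = Σ W_h ȳ_h = (2800·45.7 + 2100·70.8)/4900 = 56.45714
V̂(ȳ_st) = Σ W_h² (1 − n_h/N_h) s_h²/n_h, with W_h = N_h/N and N = 4900:
  stratum Site I: (2800/4900)²·(1 − 378/2800)·9.13²/378 = 0.0622859
  stratum Site II: (2100/4900)²·(1 − 397/2100)·14.20²/397 = 0.0756533
V̂(ȳ_st) = 0.137939
SE(ȳ_st) = √0.137939 = 0.371402

ȳ_st ≈ 56.46, SE ≈ 0.371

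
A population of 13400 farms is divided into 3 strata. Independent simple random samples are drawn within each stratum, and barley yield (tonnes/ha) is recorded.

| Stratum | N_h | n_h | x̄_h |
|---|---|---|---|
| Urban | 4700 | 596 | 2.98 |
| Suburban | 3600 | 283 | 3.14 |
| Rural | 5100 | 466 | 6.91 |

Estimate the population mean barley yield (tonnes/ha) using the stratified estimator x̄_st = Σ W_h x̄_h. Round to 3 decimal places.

N = Σ N_h = 13400. Stratum weights W_h = N_h/N.
x̄_st = (4700·2.98 + 3600·3.14 + 5100·6.91) / 13400 = 4.51873

x̄_st ≈ 4.519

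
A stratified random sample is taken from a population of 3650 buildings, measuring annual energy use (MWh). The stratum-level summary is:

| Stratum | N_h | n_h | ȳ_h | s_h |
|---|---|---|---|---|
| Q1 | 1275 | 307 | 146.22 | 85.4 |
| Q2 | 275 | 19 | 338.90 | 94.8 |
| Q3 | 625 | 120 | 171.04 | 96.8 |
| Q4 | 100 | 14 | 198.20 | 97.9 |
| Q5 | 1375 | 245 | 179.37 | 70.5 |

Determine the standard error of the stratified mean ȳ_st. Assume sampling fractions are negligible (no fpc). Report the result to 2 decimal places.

V̂(ȳ_st) = Σ W_h² s_h²/n_h, with W_h = N_h/N and N = 3650:
  stratum Q1: (1275/3650)²·85.4²/307 = 2.89876
  stratum Q2: (275/3650)²·94.8²/19 = 2.68499
  stratum Q3: (625/3650)²·96.8²/120 = 2.28952
  stratum Q4: (100/3650)²·97.9²/14 = 0.513868
  stratum Q5: (1375/3650)²·70.5²/245 = 2.87893
V̂(ȳ_st) = 11.2661
SE(ȳ_st) = √11.2661 = 3.3565

SE(ȳ_st) ≈ 3.36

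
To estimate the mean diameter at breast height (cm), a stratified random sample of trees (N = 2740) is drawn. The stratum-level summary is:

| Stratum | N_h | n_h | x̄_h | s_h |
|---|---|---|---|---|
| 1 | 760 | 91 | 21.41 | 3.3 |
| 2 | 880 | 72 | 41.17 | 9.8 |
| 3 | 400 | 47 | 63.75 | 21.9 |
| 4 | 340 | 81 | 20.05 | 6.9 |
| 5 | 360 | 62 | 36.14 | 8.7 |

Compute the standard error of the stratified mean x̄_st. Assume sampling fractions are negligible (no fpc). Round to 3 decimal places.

SE(x̄_st) ≈ 0.628

V̂(x̄_st) = Σ W_h² s_h²/n_h, with W_h = N_h/N and N = 2740:
  stratum 1: (760/2740)²·3.3²/91 = 0.00920688
  stratum 2: (880/2740)²·9.8²/72 = 0.137589
  stratum 3: (400/2740)²·21.9²/47 = 0.217475
  stratum 4: (340/2740)²·6.9²/81 = 0.00905044
  stratum 5: (360/2740)²·8.7²/62 = 0.0210742
V̂(x̄_st) = 0.394396
SE(x̄_st) = √0.394396 = 0.628009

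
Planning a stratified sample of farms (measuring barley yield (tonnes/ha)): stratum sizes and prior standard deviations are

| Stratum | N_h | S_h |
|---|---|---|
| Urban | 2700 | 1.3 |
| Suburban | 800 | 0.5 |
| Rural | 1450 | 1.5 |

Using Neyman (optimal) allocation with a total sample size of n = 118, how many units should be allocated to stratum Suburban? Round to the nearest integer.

Neyman allocation: n_h = n · N_h S_h / Σ N_i S_i, with n = 118.
  stratum Urban: N_h·S_h = 2700·1.3 = 3510.00
  stratum Suburban: N_h·S_h = 800·0.5 = 400.00
  stratum Rural: N_h·S_h = 1450·1.5 = 2175.00
Σ N_h S_h = 6085.00
n for stratum Suburban = 118·400.00/6085.00 = 7.757 → 8

8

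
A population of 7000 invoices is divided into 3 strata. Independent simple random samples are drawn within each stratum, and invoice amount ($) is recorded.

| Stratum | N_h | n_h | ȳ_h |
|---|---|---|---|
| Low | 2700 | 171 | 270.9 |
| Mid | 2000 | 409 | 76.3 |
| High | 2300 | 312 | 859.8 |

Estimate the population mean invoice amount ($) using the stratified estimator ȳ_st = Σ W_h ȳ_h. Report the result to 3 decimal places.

ȳ_st ≈ 408.796

N = Σ N_h = 7000. Stratum weights W_h = N_h/N.
ȳ_st = (2700·270.9 + 2000·76.3 + 2300·859.8) / 7000 = 408.79571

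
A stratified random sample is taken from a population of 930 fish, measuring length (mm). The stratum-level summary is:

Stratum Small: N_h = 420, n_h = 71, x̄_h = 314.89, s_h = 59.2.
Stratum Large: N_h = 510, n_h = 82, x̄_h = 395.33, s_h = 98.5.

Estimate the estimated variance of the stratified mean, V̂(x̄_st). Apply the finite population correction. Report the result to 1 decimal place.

V̂(x̄_st) ≈ 38.2

V̂(x̄_st) = Σ W_h² (1 − n_h/N_h) s_h²/n_h, with W_h = N_h/N and N = 930:
  stratum Small: (420/930)²·(1 − 71/420)·59.2²/71 = 8.36554
  stratum Large: (510/930)²·(1 − 82/510)·98.5²/82 = 29.8612
V̂(x̄_st) = 38.2267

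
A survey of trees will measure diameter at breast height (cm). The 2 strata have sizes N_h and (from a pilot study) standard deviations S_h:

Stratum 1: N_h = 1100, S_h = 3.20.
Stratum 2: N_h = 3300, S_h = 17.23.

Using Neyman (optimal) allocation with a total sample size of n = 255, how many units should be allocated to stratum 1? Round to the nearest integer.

Neyman allocation: n_h = n · N_h S_h / Σ N_i S_i, with n = 255.
  stratum 1: N_h·S_h = 1100·3.20 = 3520.00
  stratum 2: N_h·S_h = 3300·17.23 = 56859.00
Σ N_h S_h = 60379.00
n for stratum 1 = 255·3520.00/60379.00 = 14.866 → 15

15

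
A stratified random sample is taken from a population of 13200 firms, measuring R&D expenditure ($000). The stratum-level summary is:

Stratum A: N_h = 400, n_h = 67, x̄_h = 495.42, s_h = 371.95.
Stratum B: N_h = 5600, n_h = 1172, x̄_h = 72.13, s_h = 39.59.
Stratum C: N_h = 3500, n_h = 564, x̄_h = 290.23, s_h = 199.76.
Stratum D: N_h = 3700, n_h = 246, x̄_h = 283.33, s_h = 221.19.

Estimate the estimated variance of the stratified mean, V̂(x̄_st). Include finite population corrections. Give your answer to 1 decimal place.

V̂(x̄_st) = Σ W_h² (1 − n_h/N_h) s_h²/n_h, with W_h = N_h/N and N = 13200:
  stratum A: (400/13200)²·(1 − 67/400)·371.95²/67 = 1.57852
  stratum B: (5600/13200)²·(1 − 1172/5600)·39.59²/1172 = 0.190323
  stratum C: (3500/13200)²·(1 − 564/3500)·199.76²/564 = 4.17267
  stratum D: (3700/13200)²·(1 − 246/3700)·221.19²/246 = 14.5872
V̂(x̄_st) = 20.5287

V̂(x̄_st) ≈ 20.5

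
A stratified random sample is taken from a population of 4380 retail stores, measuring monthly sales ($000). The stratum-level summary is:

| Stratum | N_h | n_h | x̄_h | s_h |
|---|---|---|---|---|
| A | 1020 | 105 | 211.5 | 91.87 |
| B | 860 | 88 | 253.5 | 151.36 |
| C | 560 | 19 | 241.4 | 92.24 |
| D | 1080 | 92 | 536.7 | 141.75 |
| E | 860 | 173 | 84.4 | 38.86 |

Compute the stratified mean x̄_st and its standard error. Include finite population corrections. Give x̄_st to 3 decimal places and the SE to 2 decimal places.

x̄_st ≈ 278.800, SE ≈ 5.69

x̄_st = Σ W_h x̄_h = (1020·211.5 + 860·253.5 + 560·241.4 + 1080·536.7 + 860·84.4)/4380 = 278.80000
V̂(x̄_st) = Σ W_h² (1 − n_h/N_h) s_h²/n_h, with W_h = N_h/N and N = 4380:
  stratum A: (1020/4380)²·(1 − 105/1020)·91.87²/105 = 3.91049
  stratum B: (860/4380)²·(1 − 88/860)·151.36²/88 = 9.00963
  stratum C: (560/4380)²·(1 − 19/560)·92.24²/19 = 7.07167
  stratum D: (1080/4380)²·(1 − 92/1080)·141.75²/92 = 12.1476
  stratum E: (860/4380)²·(1 − 173/860)·38.86²/173 = 0.268823
V̂(x̄_st) = 32.4082
SE(x̄_st) = √32.4082 = 5.69282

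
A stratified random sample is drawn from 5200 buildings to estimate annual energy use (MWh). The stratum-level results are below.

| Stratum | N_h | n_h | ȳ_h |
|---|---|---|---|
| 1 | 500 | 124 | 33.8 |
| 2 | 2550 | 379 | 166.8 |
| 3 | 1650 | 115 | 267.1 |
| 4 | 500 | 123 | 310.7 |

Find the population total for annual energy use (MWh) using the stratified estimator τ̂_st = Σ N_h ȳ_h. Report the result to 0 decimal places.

τ̂_st = Σ N_h ȳ_h = 500·33.8 + 2550·166.8 + 1650·267.1 + 500·310.7 = 1038305

τ̂_st ≈ 1038305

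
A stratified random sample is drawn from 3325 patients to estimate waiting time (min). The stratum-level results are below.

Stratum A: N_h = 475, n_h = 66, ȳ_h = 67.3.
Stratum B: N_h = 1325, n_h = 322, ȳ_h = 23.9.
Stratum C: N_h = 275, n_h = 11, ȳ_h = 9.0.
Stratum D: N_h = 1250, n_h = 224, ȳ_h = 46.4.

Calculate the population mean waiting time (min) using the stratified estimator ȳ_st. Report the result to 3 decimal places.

ȳ_st ≈ 37.326

N = Σ N_h = 3325. Stratum weights W_h = N_h/N.
ȳ_st = (475·67.3 + 1325·23.9 + 275·9.0 + 1250·46.4) / 3325 = 37.32632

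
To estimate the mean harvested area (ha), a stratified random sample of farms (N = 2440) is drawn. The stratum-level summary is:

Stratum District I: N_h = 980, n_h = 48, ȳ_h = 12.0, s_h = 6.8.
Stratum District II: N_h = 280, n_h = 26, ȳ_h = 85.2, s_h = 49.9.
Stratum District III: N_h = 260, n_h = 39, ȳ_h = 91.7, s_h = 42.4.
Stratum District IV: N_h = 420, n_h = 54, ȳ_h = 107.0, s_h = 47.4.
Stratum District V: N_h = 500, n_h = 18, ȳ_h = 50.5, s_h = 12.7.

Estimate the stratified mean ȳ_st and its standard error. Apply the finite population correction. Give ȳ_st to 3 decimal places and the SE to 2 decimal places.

ȳ_st = Σ W_h ȳ_h = (980·12.0 + 280·85.2 + 260·91.7 + 420·107.0 + 500·50.5)/2440 = 53.13443
V̂(ȳ_st) = Σ W_h² (1 − n_h/N_h) s_h²/n_h, with W_h = N_h/N and N = 2440:
  stratum District I: (980/2440)²·(1 − 48/980)·6.8²/48 = 0.147788
  stratum District II: (280/2440)²·(1 − 26/280)·49.9²/26 = 1.14404
  stratum District III: (260/2440)²·(1 − 39/260)·42.4²/39 = 0.44489
  stratum District IV: (420/2440)²·(1 − 54/420)·47.4²/54 = 1.07427
  stratum District V: (500/2440)²·(1 − 18/500)·12.7²/18 = 0.362721
V̂(ȳ_st) = 3.17371
SE(ȳ_st) = √3.17371 = 1.78149

ȳ_st ≈ 53.134, SE ≈ 1.78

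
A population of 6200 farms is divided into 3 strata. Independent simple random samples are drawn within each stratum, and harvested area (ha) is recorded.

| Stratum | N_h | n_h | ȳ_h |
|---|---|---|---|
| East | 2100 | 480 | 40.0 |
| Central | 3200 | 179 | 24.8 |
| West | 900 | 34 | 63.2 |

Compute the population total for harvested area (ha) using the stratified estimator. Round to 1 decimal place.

τ̂_st = Σ N_h ȳ_h = 2100·40.0 + 3200·24.8 + 900·63.2 = 220240.0

τ̂_st ≈ 220240.0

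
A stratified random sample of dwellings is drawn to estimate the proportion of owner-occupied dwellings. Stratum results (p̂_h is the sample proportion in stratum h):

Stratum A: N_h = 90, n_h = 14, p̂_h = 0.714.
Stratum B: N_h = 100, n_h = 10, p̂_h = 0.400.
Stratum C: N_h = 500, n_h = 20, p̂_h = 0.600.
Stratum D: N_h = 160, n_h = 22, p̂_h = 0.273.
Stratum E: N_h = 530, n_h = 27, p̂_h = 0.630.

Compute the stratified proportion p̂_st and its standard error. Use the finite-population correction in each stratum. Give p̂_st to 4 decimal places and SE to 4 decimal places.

N = 1380; stratum weights W_h = N_h/N.
p̂_st = Σ W_h p̂_h = (90·0.714 + 100·0.400 + 500·0.600 + 160·0.273 + 530·0.630)/1380 = 0.56655
V̂(p̂_st) = Σ W_h² (1 − n_h/N_h) p̂_h(1−p̂_h)/(n_h−1):
  stratum A: (90/1380)²·(1 − 14/90)·0.714·0.286/13 = 5.64181e-05
  stratum B: (100/1380)²·(1 − 10/100)·0.400·0.600/9 = 0.000126024
  stratum C: (500/1380)²·(1 − 20/500)·0.600·0.400/19 = 0.00159188
  stratum D: (160/1380)²·(1 − 22/160)·0.273·0.727/21 = 0.000109577
  stratum E: (530/1380)²·(1 − 27/530)·0.630·0.370/26 = 0.00125503
V̂(p̂_st) = 0.00313893; SE = √V̂ = 0.0560262

p̂_st ≈ 0.5666, SE ≈ 0.0560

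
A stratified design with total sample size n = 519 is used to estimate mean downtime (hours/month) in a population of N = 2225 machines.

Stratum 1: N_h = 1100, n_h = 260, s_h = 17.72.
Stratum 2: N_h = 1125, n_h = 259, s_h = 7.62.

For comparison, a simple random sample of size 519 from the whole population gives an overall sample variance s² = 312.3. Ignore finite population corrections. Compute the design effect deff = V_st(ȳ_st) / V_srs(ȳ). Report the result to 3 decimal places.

deff ≈ 0.586

V̂(ȳ_st) = Σ W_h² s_h²/n_h, with W_h = N_h/N and N = 2225:
  stratum 1: (1100/2225)²·17.72²/260 = 0.295175
  stratum 2: (1125/2225)²·7.62²/259 = 0.0573133
V_st = 0.352488
V_srs = s²/n = 312.3/519 = 0.601734
deff = V_st / V_srs = 0.352488/0.601734 = 0.5858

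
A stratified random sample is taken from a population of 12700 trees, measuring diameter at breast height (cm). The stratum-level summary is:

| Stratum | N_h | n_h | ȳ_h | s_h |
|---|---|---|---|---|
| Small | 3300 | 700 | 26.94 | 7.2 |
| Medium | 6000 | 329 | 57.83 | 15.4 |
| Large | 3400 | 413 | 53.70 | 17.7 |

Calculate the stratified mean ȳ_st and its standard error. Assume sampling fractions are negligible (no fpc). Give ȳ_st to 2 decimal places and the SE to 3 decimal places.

ȳ_st = Σ W_h ȳ_h = (3300·26.94 + 6000·57.83 + 3400·53.70)/12700 = 48.69780
V̂(ȳ_st) = Σ W_h² s_h²/n_h, with W_h = N_h/N and N = 12700:
  stratum Small: (3300/12700)²·7.2²/700 = 0.0050002
  stratum Medium: (6000/12700)²·15.4²/329 = 0.160894
  stratum Large: (3400/12700)²·17.7²/413 = 0.0543684
V̂(ȳ_st) = 0.220263
SE(ȳ_st) = √0.220263 = 0.469322

ȳ_st ≈ 48.70, SE ≈ 0.469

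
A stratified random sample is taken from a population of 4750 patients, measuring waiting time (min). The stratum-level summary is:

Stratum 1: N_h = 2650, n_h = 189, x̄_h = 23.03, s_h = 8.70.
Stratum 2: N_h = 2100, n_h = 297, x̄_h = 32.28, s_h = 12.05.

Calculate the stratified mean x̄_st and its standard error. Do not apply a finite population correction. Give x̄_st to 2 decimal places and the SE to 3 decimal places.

x̄_st ≈ 27.12, SE ≈ 0.469

x̄_st = Σ W_h x̄_h = (2650·23.03 + 2100·32.28)/4750 = 27.11947
V̂(x̄_st) = Σ W_h² s_h²/n_h, with W_h = N_h/N and N = 4750:
  stratum 1: (2650/4750)²·8.70²/189 = 0.124647
  stratum 2: (2100/4750)²·12.05²/297 = 0.0955584
V̂(x̄_st) = 0.220205
SE(x̄_st) = √0.220205 = 0.46926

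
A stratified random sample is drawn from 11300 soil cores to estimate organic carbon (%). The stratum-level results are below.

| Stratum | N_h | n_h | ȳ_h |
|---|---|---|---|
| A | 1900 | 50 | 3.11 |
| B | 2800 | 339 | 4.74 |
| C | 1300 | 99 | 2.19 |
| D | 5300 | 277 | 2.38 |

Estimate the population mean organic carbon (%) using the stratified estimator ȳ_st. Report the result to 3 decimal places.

ȳ_st ≈ 3.066

N = Σ N_h = 11300. Stratum weights W_h = N_h/N.
ȳ_st = (1900·3.11 + 2800·4.74 + 1300·2.19 + 5300·2.38) / 11300 = 3.06566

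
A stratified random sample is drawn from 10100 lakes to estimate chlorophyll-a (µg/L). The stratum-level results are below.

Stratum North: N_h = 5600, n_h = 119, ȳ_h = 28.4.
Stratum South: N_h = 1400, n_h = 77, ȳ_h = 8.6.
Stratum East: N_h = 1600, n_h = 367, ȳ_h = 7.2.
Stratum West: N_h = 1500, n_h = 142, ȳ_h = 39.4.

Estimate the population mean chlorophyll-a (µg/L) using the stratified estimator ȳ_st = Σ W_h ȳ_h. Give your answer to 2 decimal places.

ȳ_st ≈ 23.93

N = Σ N_h = 10100. Stratum weights W_h = N_h/N.
ȳ_st = (5600·28.4 + 1400·8.6 + 1600·7.2 + 1500·39.4) / 10100 = 23.9307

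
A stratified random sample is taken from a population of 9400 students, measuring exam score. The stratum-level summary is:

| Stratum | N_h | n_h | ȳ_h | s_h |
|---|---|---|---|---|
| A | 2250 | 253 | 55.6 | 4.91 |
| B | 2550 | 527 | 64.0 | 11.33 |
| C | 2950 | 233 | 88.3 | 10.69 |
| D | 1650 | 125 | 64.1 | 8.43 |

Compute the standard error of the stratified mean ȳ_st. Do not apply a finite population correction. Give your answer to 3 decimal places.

SE(ȳ_st) ≈ 0.299

V̂(ȳ_st) = Σ W_h² s_h²/n_h, with W_h = N_h/N and N = 9400:
  stratum A: (2250/9400)²·4.91²/253 = 0.00545949
  stratum B: (2550/9400)²·11.33²/527 = 0.0179256
  stratum C: (2950/9400)²·10.69²/233 = 0.0483045
  stratum D: (1650/9400)²·8.43²/125 = 0.0175169
V̂(ȳ_st) = 0.0892065
SE(ȳ_st) = √0.0892065 = 0.298675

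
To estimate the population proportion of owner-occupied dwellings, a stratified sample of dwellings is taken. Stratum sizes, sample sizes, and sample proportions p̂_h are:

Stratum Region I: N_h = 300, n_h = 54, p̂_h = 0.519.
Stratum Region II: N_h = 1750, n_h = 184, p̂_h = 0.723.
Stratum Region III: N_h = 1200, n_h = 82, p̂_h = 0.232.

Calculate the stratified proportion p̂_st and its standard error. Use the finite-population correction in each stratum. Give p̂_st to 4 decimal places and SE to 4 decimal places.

p̂_st ≈ 0.5229, SE ≈ 0.0244

N = 3250; stratum weights W_h = N_h/N.
p̂_st = Σ W_h p̂_h = (300·0.519 + 1750·0.723 + 1200·0.232)/3250 = 0.52288
V̂(p̂_st) = Σ W_h² (1 − n_h/N_h) p̂_h(1−p̂_h)/(n_h−1):
  stratum Region I: (300/3250)²·(1 − 54/300)·0.519·0.481/53 = 3.29099e-05
  stratum Region II: (1750/3250)²·(1 − 184/1750)·0.723·0.277/183 = 0.000283942
  stratum Region III: (1200/3250)²·(1 − 82/1200)·0.232·0.768/81 = 0.000279396
V̂(p̂_st) = 0.000596248; SE = √V̂ = 0.0244182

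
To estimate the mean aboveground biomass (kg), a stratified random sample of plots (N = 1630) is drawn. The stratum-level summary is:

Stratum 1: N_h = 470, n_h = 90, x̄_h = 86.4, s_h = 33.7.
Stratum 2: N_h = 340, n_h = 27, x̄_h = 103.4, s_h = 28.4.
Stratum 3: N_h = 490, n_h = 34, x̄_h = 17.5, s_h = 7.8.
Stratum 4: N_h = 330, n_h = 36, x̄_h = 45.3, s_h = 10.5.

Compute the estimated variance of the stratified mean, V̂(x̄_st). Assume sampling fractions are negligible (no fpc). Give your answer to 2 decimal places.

V̂(x̄_st) = Σ W_h² s_h²/n_h, with W_h = N_h/N and N = 1630:
  stratum 1: (470/1630)²·33.7²/90 = 1.04915
  stratum 2: (340/1630)²·28.4²/27 = 1.29974
  stratum 3: (490/1630)²·7.8²/34 = 0.161706
  stratum 4: (330/1630)²·10.5²/36 = 0.125525
V̂(x̄_st) = 2.63612

V̂(x̄_st) ≈ 2.64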